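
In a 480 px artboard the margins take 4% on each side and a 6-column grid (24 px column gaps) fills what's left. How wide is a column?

53.6 px

480 × (1 − 2·4%) = 480 × 92% = 441.6 px for the columns.
6 columns + 5 column gaps: 6c + 5·24 = 441.6.
6c = 441.6 − 120 = 321.6, so c = 53.6 px.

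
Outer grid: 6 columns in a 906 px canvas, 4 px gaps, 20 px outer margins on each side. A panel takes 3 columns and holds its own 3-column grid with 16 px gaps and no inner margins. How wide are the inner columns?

Subtract both margins: 906 − 2·20 = 866 px.
6 columns + 5 gaps: 6c + 5·4 = 866.
6c = 866 − 20 = 846, so c = 141 px.
3-column span = 3·141 + 2·4 = 431 px.
Subtracting 2 gaps of 16 leaves 399 for 3 columns, so d = 133 px.

133 px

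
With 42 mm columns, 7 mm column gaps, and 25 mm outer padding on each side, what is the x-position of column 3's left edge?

Each column+gutter stride is 49 mm; 2 of them past the 25 mm margin is 25 + 98 = 123 mm.

123 mm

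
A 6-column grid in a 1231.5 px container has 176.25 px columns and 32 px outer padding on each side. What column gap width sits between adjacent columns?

Take off 64 px of margins, leaving 1167.5 px.
6 columns take 6·176.25 = 1057.5 px; remaining 110 splits into 5 column gaps.
g = 110 / 5 = 22 px.

22 px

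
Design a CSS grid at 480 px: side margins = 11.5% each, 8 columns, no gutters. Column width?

46.2 px

Margins: 11.5% × 480 = 55.2 px each, so content = 480 − 110.4 = 369.6 px.
With no gutters, each column is 369.6/8 = 46.2 px.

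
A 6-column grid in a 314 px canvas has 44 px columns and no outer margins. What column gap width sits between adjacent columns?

Columns use 264 px, leaving 50 px across 5 column gaps = 10 px each.

10 px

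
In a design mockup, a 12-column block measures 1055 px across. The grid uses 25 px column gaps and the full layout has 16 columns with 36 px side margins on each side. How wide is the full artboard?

1487 px

12 columns + 11 column gaps: 12c + 11·25 = 1055.
12c = 1055 − 275 = 780, so c = 65 px.
Total width: 2·36 + 16·65 + 15·25 = 1487 px.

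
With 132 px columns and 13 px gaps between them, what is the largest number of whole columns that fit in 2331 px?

16 columns

Each extra column adds 132 + 13 = 145 px.
(2331 + 13) / 145 = 16.17, so 16 columns fit.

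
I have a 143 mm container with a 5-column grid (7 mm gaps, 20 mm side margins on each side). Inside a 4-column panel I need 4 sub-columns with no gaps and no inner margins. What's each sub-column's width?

20.25 mm

Subtract both margins: 143 − 2·20 = 103 mm.
5 columns + 4 gaps: 5c + 4·7 = 103.
5c = 103 − 28 = 75, so c = 15 mm.
Span of 4: 4·15 + 3·7 = 60 + 21 = 81 mm.
With no gaps, each column is 81/4 = 20.25 mm.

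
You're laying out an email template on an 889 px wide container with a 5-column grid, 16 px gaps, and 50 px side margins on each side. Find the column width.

145 px

Content width = 889 − 2·50 = 789 px.
5c + 4·16 = 789 → 5c = 725 → c = 145 px.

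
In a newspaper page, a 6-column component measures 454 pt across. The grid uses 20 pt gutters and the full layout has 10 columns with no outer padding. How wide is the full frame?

454 − 5·20 = 354; ÷6 gives c = 59 pt.
Frame = 10·59 + 9·20 = 590 + 180 = 770 pt.

770 pt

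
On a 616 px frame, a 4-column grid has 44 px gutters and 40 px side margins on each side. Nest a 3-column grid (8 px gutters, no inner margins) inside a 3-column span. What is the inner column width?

125 px

Outer content = 616 − 2·40 = 536 px.
Subtracting 3 gutters of 44 leaves 404 for 4 columns, so c = 101 px.
Span of 3: 3·101 + 2·44 = 303 + 88 = 391 px.
391 − 2·8 = 375; ÷3 gives d = 125 px.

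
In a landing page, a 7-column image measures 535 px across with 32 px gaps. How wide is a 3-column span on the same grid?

7c + 6·32 = 535 → 7c = 343 → c = 49 px.
3 columns plus 2 gaps: 147 + 64 = 211 px.

211 px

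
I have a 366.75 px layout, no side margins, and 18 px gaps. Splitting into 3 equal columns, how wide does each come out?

366.75 − 2·18 = 330.75; ÷3 gives c = 110.25 px.

110.25 px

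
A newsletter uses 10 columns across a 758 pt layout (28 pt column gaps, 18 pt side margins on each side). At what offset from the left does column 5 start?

318 pt

Take off 36 pt of margins, leaving 722 pt.
Subtracting 9 column gaps of 28 leaves 470 for 10 columns, so c = 47 pt.
Before column 5: the margin + 4 columns + 4 column gaps.
Offset = 18 + 4·(47 + 28) = 18 + 300 = 318 pt.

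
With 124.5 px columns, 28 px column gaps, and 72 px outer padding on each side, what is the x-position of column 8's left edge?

1139.5 px

Before column 8: the margin + 7 columns + 7 column gaps.
Offset = 72 + 7·(124.5 + 28) = 72 + 1067.5 = 1139.5 px.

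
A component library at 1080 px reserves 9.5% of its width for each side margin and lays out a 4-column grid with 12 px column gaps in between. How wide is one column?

209.7 px

Margins: 9.5% × 1080 = 102.6 px each, so content = 1080 − 205.2 = 874.8 px.
4 columns + 3 column gaps: 4c + 3·12 = 874.8.
4c = 874.8 − 36 = 838.8, so c = 209.7 px.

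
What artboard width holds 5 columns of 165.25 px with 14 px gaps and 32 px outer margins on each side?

946.25 px

Artboard = 2·32 + 5·165.25 + 4·14 = 64 + 826.25 + 56 = 946.25 px.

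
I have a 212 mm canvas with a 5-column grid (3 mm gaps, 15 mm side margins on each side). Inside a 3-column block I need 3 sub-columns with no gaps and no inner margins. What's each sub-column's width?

Outer content = 212 − 2·15 = 182 mm.
Subtracting 4 gaps of 3 leaves 170 for 5 columns, so c = 34 mm.
3-column span = 3·34 + 2·3 = 108 mm.
108 / 3 = 36 mm per column.

36 mm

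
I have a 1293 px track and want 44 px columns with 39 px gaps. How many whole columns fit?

16 columns

16 columns: 16·44 + 15·39 = 1289 px ≤ 1293.
17 columns: 1372 px > 1293. So 16.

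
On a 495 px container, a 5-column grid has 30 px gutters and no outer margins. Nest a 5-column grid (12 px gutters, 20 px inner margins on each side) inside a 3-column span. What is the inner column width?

Subtracting 4 gutters of 30 leaves 375 for 5 columns, so c = 75 px.
Span of 3: 3·75 + 2·30 = 225 + 60 = 285 px.
Inner content = 285 − 2·20 = 245 px.
Subtracting 4 gutters of 12 leaves 197 for 5 columns, so d = 39.4 px.

39.4 px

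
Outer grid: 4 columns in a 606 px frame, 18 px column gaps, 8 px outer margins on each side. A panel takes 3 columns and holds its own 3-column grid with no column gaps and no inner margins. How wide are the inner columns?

146 px

Take off 16 px of margins, leaving 590 px.
Subtracting 3 column gaps of 18 leaves 536 for 4 columns, so c = 134 px.
Span of 3: 3·134 + 2·18 = 402 + 36 = 438 px.
With no column gaps, each column is 438/3 = 146 px.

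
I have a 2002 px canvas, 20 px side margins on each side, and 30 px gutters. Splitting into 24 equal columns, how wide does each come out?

Subtract both margins: 2002 − 2·20 = 1962 px.
24c + 23·30 = 1962 → 24c = 1272 → c = 53 px.

53 px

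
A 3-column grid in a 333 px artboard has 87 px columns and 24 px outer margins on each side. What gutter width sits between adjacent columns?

12 px

Take off 48 px of margins, leaving 285 px.
Columns use 261 px, leaving 24 px across 2 gutters = 12 px each.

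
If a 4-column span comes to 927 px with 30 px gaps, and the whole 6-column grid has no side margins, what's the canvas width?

4c + 3·30 = 927 → 4c = 837 → c = 209.25 px.
Total width: 6·209.25 + 5·30 = 1405.5 px.

1405.5 px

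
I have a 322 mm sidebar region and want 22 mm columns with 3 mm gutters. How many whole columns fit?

13 columns

Each extra column adds 22 + 3 = 25 mm.
(322 + 3) / 25 = 13.00, so 13 columns fit.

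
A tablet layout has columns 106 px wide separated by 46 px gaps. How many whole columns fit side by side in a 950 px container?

Each extra column adds 106 + 46 = 152 px.
(950 + 46) / 152 = 6.55, so 6 columns fit.

6 columns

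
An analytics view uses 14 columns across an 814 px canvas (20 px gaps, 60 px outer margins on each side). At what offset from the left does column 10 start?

519 px

Take off 120 px of margins, leaving 694 px.
14c + 13·20 = 694 → 14c = 434 → c = 31 px.
Before column 10: the margin + 9 columns + 9 gaps.
Offset = 60 + 9·(31 + 20) = 60 + 459 = 519 px.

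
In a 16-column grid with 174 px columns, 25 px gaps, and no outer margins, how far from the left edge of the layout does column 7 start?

No margin, so column 7 starts at 6·(column + gutter) = 6·199 = 1194 px.

1194 px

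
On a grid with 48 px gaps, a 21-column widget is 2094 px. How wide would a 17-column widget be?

1686 px

2094 − 20·48 = 1134; ÷21 gives c = 54 px.
17 columns plus 16 gaps: 918 + 768 = 1686 px.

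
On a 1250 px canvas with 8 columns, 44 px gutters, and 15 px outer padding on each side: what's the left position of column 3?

331 px

Take off 30 px of margins, leaving 1220 px.
Subtracting 7 gutters of 44 leaves 912 for 8 columns, so c = 114 px.
Column 3 starts at margin + 2·(column + gutter) = 15 + 2·158 = 331 px.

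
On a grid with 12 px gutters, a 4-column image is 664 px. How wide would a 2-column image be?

4 columns + 3 gutters: 4c + 3·12 = 664.
4c = 664 − 36 = 628, so c = 157 px.
2 columns plus 1 gutter: 314 + 12 = 326 px.

326 px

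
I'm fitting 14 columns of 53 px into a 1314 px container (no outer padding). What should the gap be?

14 columns take 14·53 = 742 px; remaining 572 splits into 13 gaps.
g = 572 / 13 = 44 px.

44 px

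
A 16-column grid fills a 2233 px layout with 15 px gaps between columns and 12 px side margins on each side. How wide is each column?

Inside the margins: 2233 − 24 = 2209 px.
16c + 15·15 = 2209 → 16c = 1984 → c = 124 px.

124 px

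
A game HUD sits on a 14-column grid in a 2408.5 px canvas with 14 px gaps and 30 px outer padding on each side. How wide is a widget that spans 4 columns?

Inside the margins: 2408.5 − 60 = 2348.5 px.
Subtracting 13 gaps of 14 leaves 2166.5 for 14 columns, so c = 154.75 px.
4 columns plus 3 gaps: 619 + 42 = 661 px.

661 px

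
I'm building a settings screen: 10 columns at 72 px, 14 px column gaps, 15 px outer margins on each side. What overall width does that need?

Adding margins, columns and gutters: 30 + 720 + 126 = 876 px.

876 px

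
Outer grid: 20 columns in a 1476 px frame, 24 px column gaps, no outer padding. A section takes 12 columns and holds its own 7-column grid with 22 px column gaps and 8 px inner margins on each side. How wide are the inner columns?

104 px

20 columns + 19 column gaps: 20c + 19·24 = 1476.
20c = 1476 − 456 = 1020, so c = 51 px.
12-column span = 12·51 + 11·24 = 876 px.
Inner content = 876 − 2·8 = 860 px.
7d + 6·22 = 860 → 7d = 728 → d = 104 px.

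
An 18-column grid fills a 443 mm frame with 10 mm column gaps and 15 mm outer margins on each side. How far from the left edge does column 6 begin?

Content = 443 − 2·15 = 413 mm.
Subtracting 17 column gaps of 10 leaves 243 for 18 columns, so c = 13.5 mm.
Column 6 starts at margin + 5·(column + gutter) = 15 + 5·23.5 = 132.5 mm.

132.5 mm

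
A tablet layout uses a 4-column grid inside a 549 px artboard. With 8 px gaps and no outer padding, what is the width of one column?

4c + 3·8 = 549 → 4c = 525 → c = 131.25 px.

131.25 px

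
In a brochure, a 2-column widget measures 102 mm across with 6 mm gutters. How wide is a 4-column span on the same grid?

Subtracting 1 gutter of 6 leaves 96 for 2 columns, so c = 48 mm.
4-column span = 4·48 + 3·6 = 210 mm.

210 mm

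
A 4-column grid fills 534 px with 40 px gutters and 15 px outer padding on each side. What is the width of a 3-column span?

368 px

Content width = 534 − 2·15 = 504 px.
504 − 3·40 = 384; ÷4 gives c = 96 px.
3 columns plus 2 gutters: 288 + 80 = 368 px.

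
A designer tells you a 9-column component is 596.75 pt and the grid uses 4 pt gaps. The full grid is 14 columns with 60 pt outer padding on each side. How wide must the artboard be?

1050.5 pt

596.75 − 8·4 = 564.75; ÷9 gives c = 62.75 pt.
Adding margins, columns and gutters: 120 + 878.5 + 52 = 1050.5 pt.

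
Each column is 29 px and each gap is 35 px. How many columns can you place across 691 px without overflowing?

k columns need k·29 + (k−1)·35 = k·64 − 35.
k·64 − 35 ≤ 691 → k ≤ 726 / 64 ≈ 11.34, so k = 11.

11 columns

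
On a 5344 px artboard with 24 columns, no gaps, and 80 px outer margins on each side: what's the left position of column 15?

3104 px

Subtract both margins: 5344 − 2·80 = 5184 px.
With no gaps, each column is 5184/24 = 216 px.
Column 15 starts at margin + 14·(column + gutter) = 80 + 14·216 = 3104 px.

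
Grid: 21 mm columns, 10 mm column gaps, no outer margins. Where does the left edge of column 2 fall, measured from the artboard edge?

31 mm

Before column 2: 1 column + 1 column gap.
Offset = 1·(21 + 10) = 1·31 = 31 mm.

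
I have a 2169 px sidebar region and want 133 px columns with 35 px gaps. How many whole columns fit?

13 columns

13 columns: 13·133 + 12·35 = 2149 px ≤ 2169.
14 columns: 2317 px > 2169. So 13.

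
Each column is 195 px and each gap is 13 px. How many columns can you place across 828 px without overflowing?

4 columns

k columns need k·195 + (k−1)·13 = k·208 − 13.
k·208 − 13 ≤ 828 → k ≤ 841 / 208 ≈ 4.04, so k = 4.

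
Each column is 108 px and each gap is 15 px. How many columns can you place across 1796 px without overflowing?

14 columns: 14·108 + 13·15 = 1707 px ≤ 1796.
15 columns: 1830 px > 1796. So 14.

14 columns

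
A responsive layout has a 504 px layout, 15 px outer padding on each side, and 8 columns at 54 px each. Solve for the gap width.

6 px

Take off 30 px of margins, leaving 474 px.
Columns use 432 px, leaving 42 px across 7 gaps = 6 px each.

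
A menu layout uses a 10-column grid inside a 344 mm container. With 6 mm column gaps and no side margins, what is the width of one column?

29 mm

344 − 9·6 = 290; ÷10 gives c = 29 mm.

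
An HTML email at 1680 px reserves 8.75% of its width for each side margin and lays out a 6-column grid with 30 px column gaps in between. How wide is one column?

Margins: 8.75% × 1680 = 147 px each, so content = 1680 − 294 = 1386 px.
6c + 5·30 = 1386 → 6c = 1236 → c = 206 px.

206 px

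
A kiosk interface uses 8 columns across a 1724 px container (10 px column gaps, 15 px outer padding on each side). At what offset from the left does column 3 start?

441 px

Subtract both margins: 1724 − 2·15 = 1694 px.
8c + 7·10 = 1694 → 8c = 1624 → c = 203 px.
Each column+gutter stride is 213 px; 2 of them past the 15 px margin is 15 + 426 = 441 px.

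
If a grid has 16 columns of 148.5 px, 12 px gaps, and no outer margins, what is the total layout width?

Total width: 16·148.5 + 15·12 = 2556 px.

2556 px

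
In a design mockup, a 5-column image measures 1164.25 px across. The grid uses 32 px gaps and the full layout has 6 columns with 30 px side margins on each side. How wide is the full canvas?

1463.5 px

1164.25 − 4·32 = 1036.25; ÷5 gives c = 207.25 px.
Adding margins, columns and gutters: 60 + 1243.5 + 160 = 1463.5 px.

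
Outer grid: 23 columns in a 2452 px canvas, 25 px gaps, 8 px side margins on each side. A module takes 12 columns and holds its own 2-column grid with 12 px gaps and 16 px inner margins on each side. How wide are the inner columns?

Subtract both margins: 2452 − 2·8 = 2436 px.
2436 − 22·25 = 1886; ÷23 gives c = 82 px.
12-column span = 12·82 + 11·25 = 1259 px.
Inner content = 1259 − 2·16 = 1227 px.
2d + 1·12 = 1227 → 2d = 1215 → d = 607.5 px.

607.5 px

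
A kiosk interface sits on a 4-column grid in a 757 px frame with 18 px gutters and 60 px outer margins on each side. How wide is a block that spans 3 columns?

473.25 px

Inside the margins: 757 − 120 = 637 px.
637 − 3·18 = 583; ÷4 gives c = 145.75 px.
3-column span = 3·145.75 + 2·18 = 473.25 px.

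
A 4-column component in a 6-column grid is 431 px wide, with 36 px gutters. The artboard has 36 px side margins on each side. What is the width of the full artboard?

4c + 3·36 = 431 → 4c = 323 → c = 80.75 px.
Artboard = 2·36 + 6·80.75 + 5·36 = 72 + 484.5 + 180 = 736.5 px.

736.5 px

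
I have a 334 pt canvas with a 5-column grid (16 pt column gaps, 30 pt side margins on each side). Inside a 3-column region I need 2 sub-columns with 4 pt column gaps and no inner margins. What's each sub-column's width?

Take off 60 pt of margins, leaving 274 pt.
5c + 4·16 = 274 → 5c = 210 → c = 42 pt.
3 columns plus 2 column gaps: 126 + 32 = 158 pt.
158 − 1·4 = 154; ÷2 gives d = 77 pt.

77 pt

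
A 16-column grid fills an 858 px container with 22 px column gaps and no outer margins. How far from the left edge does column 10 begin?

495 px

16 columns + 15 column gaps: 16c + 15·22 = 858.
16c = 858 − 330 = 528, so c = 33 px.
No margin, so column 10 starts at 9·(column + gutter) = 9·55 = 495 px.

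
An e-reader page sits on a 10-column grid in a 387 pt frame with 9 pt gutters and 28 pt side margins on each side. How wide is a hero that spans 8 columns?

Subtract both margins: 387 − 2·28 = 331 pt.
Subtracting 9 gutters of 9 leaves 250 for 10 columns, so c = 25 pt.
Span of 8: 8·25 + 7·9 = 200 + 63 = 263 pt.

263 pt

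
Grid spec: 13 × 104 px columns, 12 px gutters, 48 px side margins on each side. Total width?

1592 px

Adding margins, columns and gutters: 96 + 1352 + 144 = 1592 px.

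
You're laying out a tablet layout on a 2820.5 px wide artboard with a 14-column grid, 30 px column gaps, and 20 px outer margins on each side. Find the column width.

Content width = 2820.5 − 2·20 = 2780.5 px.
Subtracting 13 column gaps of 30 leaves 2390.5 for 14 columns, so c = 170.75 px.

170.75 px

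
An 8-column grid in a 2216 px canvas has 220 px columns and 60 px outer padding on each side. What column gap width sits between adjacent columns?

48 px

Inside the margins: 2216 − 120 = 2096 px.
8 columns take 8·220 = 1760 px; remaining 336 splits into 7 column gaps.
g = 336 / 7 = 48 px.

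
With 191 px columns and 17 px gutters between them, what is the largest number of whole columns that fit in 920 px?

Each extra column adds 191 + 17 = 208 px.
(920 + 17) / 208 = 4.50, so 4 columns fit.

4 columns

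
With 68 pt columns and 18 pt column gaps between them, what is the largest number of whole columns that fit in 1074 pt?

Each extra column adds 68 + 18 = 86 pt.
(1074 + 18) / 86 = 12.70, so 12 columns fit.

12 columns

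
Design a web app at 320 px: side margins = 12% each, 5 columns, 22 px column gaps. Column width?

Margins: 12% × 320 = 38.4 px each, so content = 320 − 76.8 = 243.2 px.
5 columns + 4 column gaps: 5c + 4·22 = 243.2.
5c = 243.2 − 88 = 155.2, so c = 31.04 px.

31.04 px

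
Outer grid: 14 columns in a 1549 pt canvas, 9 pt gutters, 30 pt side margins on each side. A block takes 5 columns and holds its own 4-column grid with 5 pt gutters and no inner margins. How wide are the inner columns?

127.75 pt

Subtract both margins: 1549 − 2·30 = 1489 pt.
Subtracting 13 gutters of 9 leaves 1372 for 14 columns, so c = 98 pt.
5 columns plus 4 gutters: 490 + 36 = 526 pt.
Subtracting 3 gutters of 5 leaves 511 for 4 columns, so d = 127.75 pt.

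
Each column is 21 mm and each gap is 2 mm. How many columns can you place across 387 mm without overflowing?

16 columns

16 columns: 16·21 + 15·2 = 366 mm ≤ 387.
17 columns: 389 mm > 387. So 16.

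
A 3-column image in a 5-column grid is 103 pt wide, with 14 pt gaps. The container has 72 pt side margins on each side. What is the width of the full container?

3 columns + 2 gaps: 3c + 2·14 = 103.
3c = 103 − 28 = 75, so c = 25 pt.
Adding margins, columns and gutters: 144 + 125 + 56 = 325 pt.

325 pt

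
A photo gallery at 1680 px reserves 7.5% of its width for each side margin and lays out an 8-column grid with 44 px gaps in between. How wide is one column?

140 px

1680 × (1 − 2·7.5%) = 1680 × 85% = 1428 px for the columns.
8 columns + 7 gaps: 8c + 7·44 = 1428.
8c = 1428 − 308 = 1120, so c = 140 px.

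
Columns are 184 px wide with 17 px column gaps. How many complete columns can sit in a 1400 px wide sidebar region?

7 columns

k columns need k·184 + (k−1)·17 = k·201 − 17.
k·201 − 17 ≤ 1400 → k ≤ 1417 / 201 ≈ 7.05, so k = 7.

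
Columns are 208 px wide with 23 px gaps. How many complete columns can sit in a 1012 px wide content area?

4 columns

4 columns: 4·208 + 3·23 = 901 px ≤ 1012.
5 columns: 1132 px > 1012. So 4.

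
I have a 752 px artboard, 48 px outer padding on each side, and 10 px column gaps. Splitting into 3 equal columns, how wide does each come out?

Content width = 752 − 2·48 = 656 px.
3c + 2·10 = 656 → 3c = 636 → c = 212 px.

212 px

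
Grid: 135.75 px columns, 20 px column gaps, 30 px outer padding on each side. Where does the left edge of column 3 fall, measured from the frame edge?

Each column+gutter stride is 155.75 px; 2 of them past the 30 px margin is 30 + 311.5 = 341.5 px.

341.5 px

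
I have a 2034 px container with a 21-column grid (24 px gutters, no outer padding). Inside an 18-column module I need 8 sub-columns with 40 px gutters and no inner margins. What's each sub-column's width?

182.5 px

21 columns + 20 gutters: 21c + 20·24 = 2034.
21c = 2034 − 480 = 1554, so c = 74 px.
Span of 18: 18·74 + 17·24 = 1332 + 408 = 1740 px.
8d + 7·40 = 1740 → 8d = 1460 → d = 182.5 px.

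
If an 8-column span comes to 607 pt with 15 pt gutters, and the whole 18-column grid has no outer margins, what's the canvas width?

1384.5 pt

Subtracting 7 gutters of 15 leaves 502 for 8 columns, so c = 62.75 pt.
Summing: 1129.5 + 255 = 1384.5 pt.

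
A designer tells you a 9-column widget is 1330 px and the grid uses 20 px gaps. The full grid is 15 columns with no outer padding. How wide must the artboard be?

9c + 8·20 = 1330 → 9c = 1170 → c = 130 px.
Total width: 15·130 + 14·20 = 2230 px.

2230 px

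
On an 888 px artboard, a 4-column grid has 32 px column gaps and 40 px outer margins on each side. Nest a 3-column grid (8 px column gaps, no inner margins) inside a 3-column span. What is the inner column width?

Take off 80 px of margins, leaving 808 px.
4c + 3·32 = 808 → 4c = 712 → c = 178 px.
3 columns plus 2 column gaps: 534 + 64 = 598 px.
3d + 2·8 = 598 → 3d = 582 → d = 194 px.

194 px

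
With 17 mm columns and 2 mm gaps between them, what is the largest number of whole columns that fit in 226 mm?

Each extra column adds 17 + 2 = 19 mm.
(226 + 2) / 19 = 12.00, so 12 columns fit.

12 columns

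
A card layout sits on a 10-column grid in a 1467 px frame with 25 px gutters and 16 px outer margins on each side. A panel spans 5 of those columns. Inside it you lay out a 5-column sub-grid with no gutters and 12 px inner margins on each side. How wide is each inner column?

Inside the margins: 1467 − 32 = 1435 px.
10c + 9·25 = 1435 → 10c = 1210 → c = 121 px.
5 columns plus 4 gutters: 605 + 100 = 705 px.
Inner content = 705 − 2·12 = 681 px.
5d = 681 → d = 136.2 px.

136.2 px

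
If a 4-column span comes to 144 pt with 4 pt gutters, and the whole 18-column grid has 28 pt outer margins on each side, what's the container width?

4c + 3·4 = 144 → 4c = 132 → c = 33 pt.
Container = 2·28 + 18·33 + 17·4 = 56 + 594 + 68 = 718 pt.

718 pt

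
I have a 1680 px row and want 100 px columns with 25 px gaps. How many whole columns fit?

13 columns

k columns need k·100 + (k−1)·25 = k·125 − 25.
k·125 − 25 ≤ 1680 → k ≤ 1705 / 125 ≈ 13.64, so k = 13.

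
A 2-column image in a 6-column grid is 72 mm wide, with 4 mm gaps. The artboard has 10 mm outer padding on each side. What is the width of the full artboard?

2c + 1·4 = 72 → 2c = 68 → c = 34 mm.
Adding margins, columns and gutters: 20 + 204 + 20 = 244 mm.

244 mm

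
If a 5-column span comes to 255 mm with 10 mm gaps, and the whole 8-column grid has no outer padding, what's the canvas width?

5 columns + 4 gaps: 5c + 4·10 = 255.
5c = 255 − 40 = 215, so c = 43 mm.
Total width: 8·43 + 7·10 = 414 mm.

414 mm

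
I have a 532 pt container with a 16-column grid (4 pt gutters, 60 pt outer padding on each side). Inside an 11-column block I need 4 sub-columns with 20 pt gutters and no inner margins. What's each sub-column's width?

Subtract both margins: 532 − 2·60 = 412 pt.
Subtracting 15 gutters of 4 leaves 352 for 16 columns, so c = 22 pt.
11 columns plus 10 gutters: 242 + 40 = 282 pt.
4 columns + 3 gutters: 4d + 3·20 = 282.
4d = 282 − 60 = 222, so d = 55.5 pt.

55.5 pt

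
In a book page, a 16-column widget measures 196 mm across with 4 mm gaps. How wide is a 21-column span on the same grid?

258.5 mm

16 columns + 15 gaps: 16c + 15·4 = 196.
16c = 196 − 60 = 136, so c = 8.5 mm.
Span of 21: 21·8.5 + 20·4 = 178.5 + 80 = 258.5 mm.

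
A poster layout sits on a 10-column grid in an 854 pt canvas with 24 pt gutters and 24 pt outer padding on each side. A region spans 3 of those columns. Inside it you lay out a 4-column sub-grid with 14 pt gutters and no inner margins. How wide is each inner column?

45.75 pt

Outer content = 854 − 2·24 = 806 pt.
10c + 9·24 = 806 → 10c = 590 → c = 59 pt.
3 columns plus 2 gutters: 177 + 48 = 225 pt.
4 columns + 3 gutters: 4d + 3·14 = 225.
4d = 225 − 42 = 183, so d = 45.75 pt.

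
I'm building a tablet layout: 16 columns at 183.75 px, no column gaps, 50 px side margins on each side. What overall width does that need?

Total width: 2·50 + 16·183.75 = 3040 px.

3040 px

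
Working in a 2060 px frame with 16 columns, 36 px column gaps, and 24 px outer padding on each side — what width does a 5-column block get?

604 px

Subtract both margins: 2060 − 2·24 = 2012 px.
Subtracting 15 column gaps of 36 leaves 1472 for 16 columns, so c = 92 px.
5 columns plus 4 column gaps: 460 + 144 = 604 px.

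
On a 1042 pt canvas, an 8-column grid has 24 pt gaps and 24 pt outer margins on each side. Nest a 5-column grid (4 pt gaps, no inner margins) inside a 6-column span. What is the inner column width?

Subtract both margins: 1042 − 2·24 = 994 pt.
994 − 7·24 = 826; ÷8 gives c = 103.25 pt.
6 columns plus 5 gaps: 619.5 + 120 = 739.5 pt.
5 columns + 4 gaps: 5d + 4·4 = 739.5.
5d = 739.5 − 16 = 723.5, so d = 144.7 pt.

144.7 pt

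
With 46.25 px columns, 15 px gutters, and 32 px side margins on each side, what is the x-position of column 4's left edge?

Before column 4: the margin + 3 columns + 3 gutters.
Offset = 32 + 3·(46.25 + 15) = 32 + 183.75 = 215.75 px.

215.75 px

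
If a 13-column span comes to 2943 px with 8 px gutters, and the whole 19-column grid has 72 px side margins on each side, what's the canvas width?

Subtracting 12 gutters of 8 leaves 2847 for 13 columns, so c = 219 px.
Adding margins, columns and gutters: 144 + 4161 + 144 = 4449 px.

4449 px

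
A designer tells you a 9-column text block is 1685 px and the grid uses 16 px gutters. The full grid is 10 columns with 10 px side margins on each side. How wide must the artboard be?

1685 − 8·16 = 1557; ÷9 gives c = 173 px.
Artboard = 2·10 + 10·173 + 9·16 = 20 + 1730 + 144 = 1894 px.

1894 px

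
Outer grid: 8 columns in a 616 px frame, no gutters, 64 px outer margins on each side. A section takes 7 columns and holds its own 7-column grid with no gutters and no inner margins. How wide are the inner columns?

Inside the margins: 616 − 128 = 488 px.
8c = 488 → c = 61 px.
7-column span = 7·61 = 427 px.
7d = 427 → d = 61 px.

61 px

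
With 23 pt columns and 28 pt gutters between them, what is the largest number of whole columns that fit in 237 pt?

Each extra column adds 23 + 28 = 51 pt.
(237 + 28) / 51 = 5.20, so 5 columns fit.

5 columns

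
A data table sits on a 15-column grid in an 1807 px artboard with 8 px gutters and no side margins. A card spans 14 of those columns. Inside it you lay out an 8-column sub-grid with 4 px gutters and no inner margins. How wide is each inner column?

15 columns + 14 gutters: 15c + 14·8 = 1807.
15c = 1807 − 112 = 1695, so c = 113 px.
14-column span = 14·113 + 13·8 = 1686 px.
1686 − 7·4 = 1658; ÷8 gives d = 207.25 px.

207.25 px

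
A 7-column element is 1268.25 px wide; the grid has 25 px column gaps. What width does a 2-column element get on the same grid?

344.5 px

Subtracting 6 column gaps of 25 leaves 1118.25 for 7 columns, so c = 159.75 px.
2-column span = 2·159.75 + 1·25 = 344.5 px.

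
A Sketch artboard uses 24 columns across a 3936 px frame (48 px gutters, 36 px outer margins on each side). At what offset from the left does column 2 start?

199 px

Content = 3936 − 2·36 = 3864 px.
Subtracting 23 gutters of 48 leaves 2760 for 24 columns, so c = 115 px.
Before column 2: the margin + 1 column + 1 gutter.
Offset = 36 + 1·(115 + 48) = 36 + 163 = 199 px.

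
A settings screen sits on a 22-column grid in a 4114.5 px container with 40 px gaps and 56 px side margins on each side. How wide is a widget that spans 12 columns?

2165 px

Subtract both margins: 4114.5 − 2·56 = 4002.5 px.
4002.5 − 21·40 = 3162.5; ÷22 gives c = 143.75 px.
12 columns plus 11 gaps: 1725 + 440 = 2165 px.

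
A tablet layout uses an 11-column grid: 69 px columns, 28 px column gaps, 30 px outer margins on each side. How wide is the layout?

Layout = 2·30 + 11·69 + 10·28 = 60 + 759 + 280 = 1099 px.

1099 px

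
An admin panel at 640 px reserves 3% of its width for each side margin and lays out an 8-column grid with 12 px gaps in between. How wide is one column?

64.7 px

Margins: 3% × 640 = 19.2 px each, so content = 640 − 38.4 = 601.6 px.
Subtracting 7 gaps of 12 leaves 517.6 for 8 columns, so c = 64.7 px.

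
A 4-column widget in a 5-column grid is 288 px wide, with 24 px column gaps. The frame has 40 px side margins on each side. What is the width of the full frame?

446 px

4 columns + 3 column gaps: 4c + 3·24 = 288.
4c = 288 − 72 = 216, so c = 54 px.
Total width: 2·40 + 5·54 + 4·24 = 446 px.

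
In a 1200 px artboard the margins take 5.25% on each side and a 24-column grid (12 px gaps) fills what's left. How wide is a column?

Margins: 5.25% × 1200 = 63 px each, so content = 1200 − 126 = 1074 px.
24 columns + 23 gaps: 24c + 23·12 = 1074.
24c = 1074 − 276 = 798, so c = 33.25 px.

33.25 px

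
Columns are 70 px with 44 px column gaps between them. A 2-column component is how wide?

2 columns plus 1 column gap: 140 + 44 = 184 px.

184 px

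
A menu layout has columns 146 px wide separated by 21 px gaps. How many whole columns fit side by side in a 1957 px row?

11 columns

11 columns: 11·146 + 10·21 = 1816 px ≤ 1957.
12 columns: 1983 px > 1957. So 11.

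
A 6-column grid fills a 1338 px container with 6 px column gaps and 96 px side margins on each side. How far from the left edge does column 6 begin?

1056 px

Content = 1338 − 2·96 = 1146 px.
6c + 5·6 = 1146 → 6c = 1116 → c = 186 px.
Column 6 starts at margin + 5·(column + gutter) = 96 + 5·192 = 1056 px.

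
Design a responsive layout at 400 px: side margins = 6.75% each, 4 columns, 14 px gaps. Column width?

76 px

Each margin = 6.75% of 400 = 27 px; content = 400 − 2·27 = 346 px.
4 columns + 3 gaps: 4c + 3·14 = 346.
4c = 346 − 42 = 304, so c = 76 px.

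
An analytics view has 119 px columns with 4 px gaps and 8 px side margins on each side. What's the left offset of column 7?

746 px

Before column 7: the margin + 6 columns + 6 gaps.
Offset = 8 + 6·(119 + 4) = 8 + 738 = 746 px.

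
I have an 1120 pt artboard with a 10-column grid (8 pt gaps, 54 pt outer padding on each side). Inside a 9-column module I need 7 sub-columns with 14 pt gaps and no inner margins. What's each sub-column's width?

118 pt

Subtract both margins: 1120 − 2·54 = 1012 pt.
10c + 9·8 = 1012 → 10c = 940 → c = 94 pt.
Span of 9: 9·94 + 8·8 = 846 + 64 = 910 pt.
910 − 6·14 = 826; ÷7 gives d = 118 pt.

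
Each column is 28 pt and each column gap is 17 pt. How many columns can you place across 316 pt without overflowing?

7 columns

Each extra column adds 28 + 17 = 45 pt.
(316 + 17) / 45 = 7.40, so 7 columns fit.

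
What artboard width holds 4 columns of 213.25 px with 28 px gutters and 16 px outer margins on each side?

Adding margins, columns and gutters: 32 + 853 + 84 = 969 px.

969 px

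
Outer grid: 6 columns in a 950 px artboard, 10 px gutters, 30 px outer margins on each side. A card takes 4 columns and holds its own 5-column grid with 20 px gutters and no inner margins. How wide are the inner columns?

102 px

Outer content = 950 − 2·30 = 890 px.
6 columns + 5 gutters: 6c + 5·10 = 890.
6c = 890 − 50 = 840, so c = 140 px.
4-column span = 4·140 + 3·10 = 590 px.
5d + 4·20 = 590 → 5d = 510 → d = 102 px.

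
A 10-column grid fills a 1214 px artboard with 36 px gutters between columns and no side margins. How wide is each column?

Subtracting 9 gutters of 36 leaves 890 for 10 columns, so c = 89 px.

89 px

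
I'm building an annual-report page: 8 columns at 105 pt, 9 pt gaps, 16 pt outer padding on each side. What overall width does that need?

935 pt

Adding margins, columns and gutters: 32 + 840 + 63 = 935 pt.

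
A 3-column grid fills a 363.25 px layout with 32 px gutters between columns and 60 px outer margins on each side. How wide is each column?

Inside the margins: 363.25 − 120 = 243.25 px.
243.25 − 2·32 = 179.25; ÷3 gives c = 59.75 px.

59.75 px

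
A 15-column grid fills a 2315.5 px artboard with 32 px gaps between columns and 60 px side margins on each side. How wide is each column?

Inside the margins: 2315.5 − 120 = 2195.5 px.
15 columns + 14 gaps: 15c + 14·32 = 2195.5.
15c = 2195.5 − 448 = 1747.5, so c = 116.5 px.

116.5 px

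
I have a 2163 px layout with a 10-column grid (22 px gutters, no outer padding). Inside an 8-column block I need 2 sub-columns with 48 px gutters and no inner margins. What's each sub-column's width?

839 px

2163 − 9·22 = 1965; ÷10 gives c = 196.5 px.
8-column span = 8·196.5 + 7·22 = 1726 px.
2d + 1·48 = 1726 → 2d = 1678 → d = 839 px.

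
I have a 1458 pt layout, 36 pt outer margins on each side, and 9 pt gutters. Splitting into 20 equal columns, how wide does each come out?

Content width = 1458 − 2·36 = 1386 pt.
Subtracting 19 gutters of 9 leaves 1215 for 20 columns, so c = 60.75 pt.

60.75 pt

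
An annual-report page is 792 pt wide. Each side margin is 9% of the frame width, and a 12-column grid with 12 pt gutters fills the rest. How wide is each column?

43.12 pt

Each margin = 9% of 792 = 71.28 pt; content = 792 − 2·71.28 = 649.44 pt.
12c + 11·12 = 649.44 → 12c = 517.44 → c = 43.12 pt.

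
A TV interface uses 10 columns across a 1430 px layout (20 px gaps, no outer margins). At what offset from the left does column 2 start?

10 columns + 9 gaps: 10c + 9·20 = 1430.
10c = 1430 − 180 = 1250, so c = 125 px.
Before column 2: 1 column + 1 gap.
Offset = 1·(125 + 20) = 1·145 = 145 px.

145 px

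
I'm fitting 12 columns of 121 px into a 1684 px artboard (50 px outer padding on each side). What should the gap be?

Content width = 1684 − 2·50 = 1584 px.
Columns use 1452 px, leaving 132 px across 11 gaps = 12 px each.

12 px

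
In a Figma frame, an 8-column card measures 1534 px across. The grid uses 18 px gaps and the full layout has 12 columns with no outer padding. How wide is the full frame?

Subtracting 7 gaps of 18 leaves 1408 for 8 columns, so c = 176 px.
Total width: 12·176 + 11·18 = 2310 px.

2310 px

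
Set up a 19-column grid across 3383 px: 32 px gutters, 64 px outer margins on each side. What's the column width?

Inside the margins: 3383 − 128 = 3255 px.
3255 − 18·32 = 2679; ÷19 gives c = 141 px.

141 px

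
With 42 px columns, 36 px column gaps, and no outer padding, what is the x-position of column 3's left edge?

156 px

Each column+gutter stride is 78 px; with no margin, 2 of them is 156 px.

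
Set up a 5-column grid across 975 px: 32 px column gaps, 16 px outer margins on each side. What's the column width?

163 px

Content width = 975 − 2·16 = 943 px.
Subtracting 4 column gaps of 32 leaves 815 for 5 columns, so c = 163 px.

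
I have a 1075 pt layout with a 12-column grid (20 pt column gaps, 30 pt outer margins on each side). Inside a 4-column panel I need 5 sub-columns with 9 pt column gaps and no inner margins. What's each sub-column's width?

Outer content = 1075 − 2·30 = 1015 pt.
1015 − 11·20 = 795; ÷12 gives c = 66.25 pt.
4-column span = 4·66.25 + 3·20 = 325 pt.
325 − 4·9 = 289; ÷5 gives d = 57.8 pt.

57.8 pt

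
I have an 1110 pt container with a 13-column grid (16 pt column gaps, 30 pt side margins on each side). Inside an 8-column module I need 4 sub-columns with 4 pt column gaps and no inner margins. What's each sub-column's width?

Take off 60 pt of margins, leaving 1050 pt.
13c + 12·16 = 1050 → 13c = 858 → c = 66 pt.
8-column span = 8·66 + 7·16 = 640 pt.
640 − 3·4 = 628; ÷4 gives d = 157 pt.

157 pt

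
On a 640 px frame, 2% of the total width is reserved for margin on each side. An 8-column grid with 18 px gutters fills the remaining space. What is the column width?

Each margin = 2% of 640 = 12.8 px; content = 640 − 2·12.8 = 614.4 px.
8 columns + 7 gutters: 8c + 7·18 = 614.4.
8c = 614.4 − 126 = 488.4, so c = 61.05 px.

61.05 px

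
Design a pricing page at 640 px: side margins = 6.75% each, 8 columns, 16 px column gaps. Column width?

Margins: 6.75% × 640 = 43.2 px each, so content = 640 − 86.4 = 553.6 px.
Subtracting 7 column gaps of 16 leaves 441.6 for 8 columns, so c = 55.2 px.

55.2 px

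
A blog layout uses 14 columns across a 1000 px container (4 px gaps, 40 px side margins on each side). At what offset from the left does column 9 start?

Inside the margins: 1000 − 80 = 920 px.
Subtracting 13 gaps of 4 leaves 868 for 14 columns, so c = 62 px.
Each column+gutter stride is 66 px; 8 of them past the 40 px margin is 40 + 528 = 568 px.

568 px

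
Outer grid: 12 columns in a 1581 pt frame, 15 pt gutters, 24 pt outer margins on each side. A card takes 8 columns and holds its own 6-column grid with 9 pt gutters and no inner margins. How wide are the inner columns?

162 pt

Outer content = 1581 − 2·24 = 1533 pt.
1533 − 11·15 = 1368; ÷12 gives c = 114 pt.
8 columns plus 7 gutters: 912 + 105 = 1017 pt.
6d + 5·9 = 1017 → 6d = 972 → d = 162 pt.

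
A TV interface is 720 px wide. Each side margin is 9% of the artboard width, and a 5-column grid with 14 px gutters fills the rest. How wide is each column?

Each margin = 9% of 720 = 64.8 px; content = 720 − 2·64.8 = 590.4 px.
590.4 − 4·14 = 534.4; ÷5 gives c = 106.88 px.

106.88 px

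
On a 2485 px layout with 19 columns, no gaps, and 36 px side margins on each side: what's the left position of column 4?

417 px

Subtract both margins: 2485 − 2·36 = 2413 px.
With no gaps, each column is 2413/19 = 127 px.
Each column+gutter stride is 127 px; 3 of them past the 36 px margin is 36 + 381 = 417 px.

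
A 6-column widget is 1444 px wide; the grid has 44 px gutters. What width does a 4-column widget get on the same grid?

948 px

6c + 5·44 = 1444 → 6c = 1224 → c = 204 px.
4-column span = 4·204 + 3·44 = 948 px.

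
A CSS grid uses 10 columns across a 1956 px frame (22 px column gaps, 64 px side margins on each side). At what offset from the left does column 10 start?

Subtract both margins: 1956 − 2·64 = 1828 px.
10c + 9·22 = 1828 → 10c = 1630 → c = 163 px.
Each column+gutter stride is 185 px; 9 of them past the 64 px margin is 64 + 1665 = 1729 px.

1729 px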